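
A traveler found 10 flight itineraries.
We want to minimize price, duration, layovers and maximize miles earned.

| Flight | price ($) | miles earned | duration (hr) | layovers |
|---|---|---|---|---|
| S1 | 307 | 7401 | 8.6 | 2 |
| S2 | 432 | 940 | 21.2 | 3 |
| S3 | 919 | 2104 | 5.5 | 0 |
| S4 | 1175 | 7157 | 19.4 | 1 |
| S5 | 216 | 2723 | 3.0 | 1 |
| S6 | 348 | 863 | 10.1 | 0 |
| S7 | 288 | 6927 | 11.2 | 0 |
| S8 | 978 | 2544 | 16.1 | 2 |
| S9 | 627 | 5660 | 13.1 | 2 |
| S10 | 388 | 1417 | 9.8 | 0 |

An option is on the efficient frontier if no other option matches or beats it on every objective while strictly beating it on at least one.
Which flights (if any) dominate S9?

S1, S7

S1: price 307≤627, miles earned 7401≥5660, duration 8.6≤13.1, layovers 2≤2 — dominates S9.
S7: price 288≤627, miles earned 6927≥5660, duration 11.2≤13.1, layovers 0≤2 — dominates S9.
Others (S2, S3, S4, S5, S6, S8, S10) are each worse than S9 on at least one objective.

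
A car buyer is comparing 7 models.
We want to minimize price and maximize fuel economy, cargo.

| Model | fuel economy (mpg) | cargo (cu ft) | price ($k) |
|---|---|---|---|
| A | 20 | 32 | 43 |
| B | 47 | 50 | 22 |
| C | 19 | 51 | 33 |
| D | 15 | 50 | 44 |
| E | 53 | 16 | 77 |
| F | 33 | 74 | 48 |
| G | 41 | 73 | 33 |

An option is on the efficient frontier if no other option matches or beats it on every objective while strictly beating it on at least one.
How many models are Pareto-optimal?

A: dominated by B (fuel economy 47≥20, cargo 50≥32, price 22≤43).
B: not dominated (best price).
C: dominated by G (fuel economy 41≥19, cargo 73≥51, price 33≤33).
D: dominated by B (fuel economy 47≥15, cargo 50≥50, price 22≤44).
E: not dominated (best fuel economy).
F: not dominated (best cargo).
G: not dominated.
Pareto-optimal: B, E, F, G → 4.

4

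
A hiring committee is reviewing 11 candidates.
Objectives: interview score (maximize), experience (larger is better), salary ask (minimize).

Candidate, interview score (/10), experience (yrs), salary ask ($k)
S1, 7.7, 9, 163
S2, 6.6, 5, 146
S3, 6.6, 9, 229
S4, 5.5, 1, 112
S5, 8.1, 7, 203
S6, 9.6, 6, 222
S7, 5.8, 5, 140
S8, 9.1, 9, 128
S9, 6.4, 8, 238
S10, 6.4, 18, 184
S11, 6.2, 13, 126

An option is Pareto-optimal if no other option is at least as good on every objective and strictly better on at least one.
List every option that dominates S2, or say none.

S8: interview score 9.1≥6.6, experience 9≥5, salary ask 128≤146 — dominates S2.
Others (S1, S3, S4, S5, S6, S7, S9, S10, S11) are each worse than S2 on at least one objective.

S8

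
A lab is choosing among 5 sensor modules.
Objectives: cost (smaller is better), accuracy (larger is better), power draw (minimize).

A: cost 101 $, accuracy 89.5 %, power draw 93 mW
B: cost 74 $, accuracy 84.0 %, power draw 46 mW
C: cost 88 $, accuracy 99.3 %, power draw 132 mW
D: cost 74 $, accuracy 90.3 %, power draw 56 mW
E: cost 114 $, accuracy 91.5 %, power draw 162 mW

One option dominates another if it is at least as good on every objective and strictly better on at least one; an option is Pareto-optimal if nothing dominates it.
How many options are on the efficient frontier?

A: dominated by D (cost 74≤101, accuracy 90.3≥89.5, power draw 56≤93).
B: not dominated (best power draw).
C: not dominated (best accuracy).
D: not dominated.
E: dominated by C (cost 88≤114, accuracy 99.3≥91.5, power draw 132≤162).
Pareto-optimal: B, C, D → 3.

3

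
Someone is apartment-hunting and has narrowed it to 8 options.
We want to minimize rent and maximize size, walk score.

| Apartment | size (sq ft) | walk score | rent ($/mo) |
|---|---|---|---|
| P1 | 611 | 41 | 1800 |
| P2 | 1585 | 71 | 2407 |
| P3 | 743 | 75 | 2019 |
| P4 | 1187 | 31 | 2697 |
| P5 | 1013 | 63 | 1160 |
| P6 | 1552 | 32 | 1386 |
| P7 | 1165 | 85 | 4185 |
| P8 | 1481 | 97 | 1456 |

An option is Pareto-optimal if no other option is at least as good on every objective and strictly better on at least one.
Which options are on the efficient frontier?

P2, P5, P6, P8

P1: dominated by P5 (size 1013≥611, walk score 63≥41, rent 1160≤1800).
P2: not dominated (best size).
P3: dominated by P8 (size 1481≥743, walk score 97≥75, rent 1456≤2019).
P4: dominated by P2 (size 1585≥1187, walk score 71≥31, rent 2407≤2697).
P5: not dominated (best rent).
P6: not dominated.
P7: dominated by P8 (size 1481≥1165, walk score 97≥85, rent 1456≤4185).
P8: not dominated (best walk score).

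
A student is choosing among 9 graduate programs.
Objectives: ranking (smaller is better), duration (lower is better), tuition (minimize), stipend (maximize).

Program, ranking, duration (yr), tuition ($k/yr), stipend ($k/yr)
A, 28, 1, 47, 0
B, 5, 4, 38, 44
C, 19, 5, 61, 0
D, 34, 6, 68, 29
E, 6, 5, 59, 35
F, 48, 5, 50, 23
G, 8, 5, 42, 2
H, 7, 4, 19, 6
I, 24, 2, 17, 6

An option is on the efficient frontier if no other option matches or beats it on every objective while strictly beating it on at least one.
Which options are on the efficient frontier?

A, B, H, I

A: not dominated (best duration).
B: not dominated (best ranking).
C: dominated by B (ranking 5≤19, duration 4≤5, tuition 38≤61, stipend 44≥0).
D: dominated by B (ranking 5≤34, duration 4≤6, tuition 38≤68, stipend 44≥29).
E: dominated by B (ranking 5≤6, duration 4≤5, tuition 38≤59, stipend 44≥35).
F: dominated by B (ranking 5≤48, duration 4≤5, tuition 38≤50, stipend 44≥23).
G: dominated by B (ranking 5≤8, duration 4≤5, tuition 38≤42, stipend 44≥2).
H: not dominated.
I: not dominated (best tuition).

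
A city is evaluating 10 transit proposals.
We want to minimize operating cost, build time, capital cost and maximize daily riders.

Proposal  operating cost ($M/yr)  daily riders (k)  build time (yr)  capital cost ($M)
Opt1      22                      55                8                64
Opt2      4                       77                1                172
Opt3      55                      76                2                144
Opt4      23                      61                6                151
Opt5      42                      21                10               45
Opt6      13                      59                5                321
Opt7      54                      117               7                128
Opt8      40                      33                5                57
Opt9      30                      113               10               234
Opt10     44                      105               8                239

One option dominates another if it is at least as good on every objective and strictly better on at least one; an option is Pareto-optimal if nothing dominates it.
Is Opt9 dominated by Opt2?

No

Opt2 vs Opt9: Opt2 is worse on daily riders (77 vs 113), so it does not dominate Opt9.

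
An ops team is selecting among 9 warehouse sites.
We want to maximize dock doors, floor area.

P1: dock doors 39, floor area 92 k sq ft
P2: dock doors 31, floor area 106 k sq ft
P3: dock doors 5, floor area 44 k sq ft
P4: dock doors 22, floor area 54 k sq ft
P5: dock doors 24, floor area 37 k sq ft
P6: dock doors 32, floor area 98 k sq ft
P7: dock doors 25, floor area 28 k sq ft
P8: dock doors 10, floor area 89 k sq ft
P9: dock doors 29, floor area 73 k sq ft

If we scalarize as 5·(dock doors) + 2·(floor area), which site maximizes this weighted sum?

P1: 5·39 + 2·92 = 379
P2: 5·31 + 2·106 = 367
P3: 5·5 + 2·44 = 113
P4: 5·22 + 2·54 = 218
P5: 5·24 + 2·37 = 194
P6: 5·32 + 2·98 = 356
P7: 5·25 + 2·28 = 181
P8: 5·10 + 2·89 = 228
P9: 5·29 + 2·73 = 291
Highest: P1 at 379.

P1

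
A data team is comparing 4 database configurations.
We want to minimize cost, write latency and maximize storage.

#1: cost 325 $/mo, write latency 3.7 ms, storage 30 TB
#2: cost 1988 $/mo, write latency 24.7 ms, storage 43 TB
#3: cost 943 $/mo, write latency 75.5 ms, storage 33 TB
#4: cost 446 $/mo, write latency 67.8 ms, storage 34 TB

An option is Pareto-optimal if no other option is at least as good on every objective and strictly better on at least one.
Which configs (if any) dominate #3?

#4: cost 446≤943, write latency 67.8≤75.5, storage 34≥33 — dominates #3.
Others (#1, #2) are each worse than #3 on at least one objective.

#4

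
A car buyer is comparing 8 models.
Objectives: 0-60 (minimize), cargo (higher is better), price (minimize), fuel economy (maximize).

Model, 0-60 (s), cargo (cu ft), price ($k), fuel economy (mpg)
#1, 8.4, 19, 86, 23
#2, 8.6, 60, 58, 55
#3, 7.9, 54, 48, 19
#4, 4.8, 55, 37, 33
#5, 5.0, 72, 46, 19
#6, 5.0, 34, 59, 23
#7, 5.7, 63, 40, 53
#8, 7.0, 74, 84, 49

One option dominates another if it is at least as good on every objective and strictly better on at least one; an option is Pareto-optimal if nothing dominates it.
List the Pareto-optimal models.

#1: dominated by #4 (0-60 4.8≤8.4, cargo 55≥19, price 37≤86, fuel economy 33≥23).
#2: not dominated (best fuel economy).
#3: dominated by #4 (0-60 4.8≤7.9, cargo 55≥54, price 37≤48, fuel economy 33≥19).
#4: not dominated (best 0-60).
#5: not dominated.
#6: dominated by #4 (0-60 4.8≤5.0, cargo 55≥34, price 37≤59, fuel economy 33≥23).
#7: not dominated.
#8: not dominated (best cargo).

#2, #4, #5, #7, #8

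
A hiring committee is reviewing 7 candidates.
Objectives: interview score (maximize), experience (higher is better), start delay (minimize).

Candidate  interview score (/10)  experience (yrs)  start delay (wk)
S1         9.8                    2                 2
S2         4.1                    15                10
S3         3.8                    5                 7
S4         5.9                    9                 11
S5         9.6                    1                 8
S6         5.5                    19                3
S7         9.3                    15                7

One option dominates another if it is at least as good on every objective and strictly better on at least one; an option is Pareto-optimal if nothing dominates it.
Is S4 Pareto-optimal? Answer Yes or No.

S7 vs S4: interview score 9.3≥5.9, experience 15≥9, start delay 7≤11 — S7 is at least as good on every objective and strictly better on at least one, so S7 dominates S4.

No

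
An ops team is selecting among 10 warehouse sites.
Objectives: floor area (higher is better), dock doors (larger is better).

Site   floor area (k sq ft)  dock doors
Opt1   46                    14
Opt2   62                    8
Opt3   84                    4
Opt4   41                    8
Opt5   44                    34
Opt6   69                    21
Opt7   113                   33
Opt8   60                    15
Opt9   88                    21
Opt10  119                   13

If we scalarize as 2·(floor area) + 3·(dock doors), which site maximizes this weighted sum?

Opt7

Opt1: 2·46 + 3·14 = 134
Opt2: 2·62 + 3·8 = 148
Opt3: 2·84 + 3·4 = 180
Opt4: 2·41 + 3·8 = 106
Opt5: 2·44 + 3·34 = 190
Opt6: 2·69 + 3·21 = 201
Opt7: 2·113 + 3·33 = 325
Opt8: 2·60 + 3·15 = 165
Opt9: 2·88 + 3·21 = 239
Opt10: 2·119 + 3·13 = 277
Highest: Opt7 at 325.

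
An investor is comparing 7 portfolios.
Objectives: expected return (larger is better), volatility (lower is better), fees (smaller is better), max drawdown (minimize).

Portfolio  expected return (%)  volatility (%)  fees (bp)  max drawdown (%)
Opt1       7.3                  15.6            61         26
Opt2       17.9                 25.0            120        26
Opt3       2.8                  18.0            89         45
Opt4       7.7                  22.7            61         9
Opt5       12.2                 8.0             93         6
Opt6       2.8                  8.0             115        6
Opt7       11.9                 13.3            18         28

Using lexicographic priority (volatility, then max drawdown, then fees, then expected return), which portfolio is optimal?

First minimize volatility: best is 8.0, kept {Opt5, Opt6}.
Then minimize max drawdown: best is 6, kept {Opt5, Opt6}.
Then minimize fees: best is 93, kept {Opt5}.

Opt5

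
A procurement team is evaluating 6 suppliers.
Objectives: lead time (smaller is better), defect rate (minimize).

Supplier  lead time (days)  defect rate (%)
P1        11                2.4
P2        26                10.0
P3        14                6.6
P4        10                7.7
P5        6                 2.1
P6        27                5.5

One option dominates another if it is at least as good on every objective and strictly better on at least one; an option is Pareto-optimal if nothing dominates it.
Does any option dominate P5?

P1: worse on lead time (11 vs 6).
P2: worse on lead time (26 vs 6).
P3: worse on lead time (14 vs 6).
P4: worse on lead time (10 vs 6).
P6: worse on lead time (27 vs 6).
No option is at least as good as P5 on every objective and strictly better on one.

No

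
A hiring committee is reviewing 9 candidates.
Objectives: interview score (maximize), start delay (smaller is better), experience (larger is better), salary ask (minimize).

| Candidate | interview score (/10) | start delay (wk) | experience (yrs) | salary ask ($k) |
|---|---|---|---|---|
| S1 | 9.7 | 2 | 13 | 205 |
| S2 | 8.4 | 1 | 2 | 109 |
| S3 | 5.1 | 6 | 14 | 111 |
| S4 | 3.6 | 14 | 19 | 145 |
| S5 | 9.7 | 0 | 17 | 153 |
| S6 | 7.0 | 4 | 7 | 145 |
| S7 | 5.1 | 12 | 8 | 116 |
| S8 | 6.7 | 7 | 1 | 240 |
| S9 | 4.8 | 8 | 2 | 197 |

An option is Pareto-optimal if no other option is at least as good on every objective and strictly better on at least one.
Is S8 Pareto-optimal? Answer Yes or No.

No

S1 vs S8: interview score 9.7≥6.7, start delay 2≤7, experience 13≥1, salary ask 205≤240 — S1 is at least as good on every objective and strictly better on at least one, so S1 dominates S8.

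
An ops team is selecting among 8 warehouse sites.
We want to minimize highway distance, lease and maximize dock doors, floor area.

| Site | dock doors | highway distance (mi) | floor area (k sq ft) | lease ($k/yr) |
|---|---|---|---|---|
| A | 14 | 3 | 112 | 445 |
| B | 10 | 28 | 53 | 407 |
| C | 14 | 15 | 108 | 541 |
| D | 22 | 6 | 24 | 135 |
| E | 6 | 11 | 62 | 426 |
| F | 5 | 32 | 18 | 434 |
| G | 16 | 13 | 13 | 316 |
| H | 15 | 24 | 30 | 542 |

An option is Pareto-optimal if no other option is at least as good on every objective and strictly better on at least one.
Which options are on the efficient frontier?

A, B, D, E, H

A: not dominated (best highway distance).
B: not dominated.
C: dominated by A (dock doors 14≥14, highway distance 3≤15, floor area 112≥108, lease 445≤541).
D: not dominated (best dock doors).
E: not dominated.
F: dominated by B (dock doors 10≥5, highway distance 28≤32, floor area 53≥18, lease 407≤434).
G: dominated by D (dock doors 22≥16, highway distance 6≤13, floor area 24≥13, lease 135≤316).
H: not dominated.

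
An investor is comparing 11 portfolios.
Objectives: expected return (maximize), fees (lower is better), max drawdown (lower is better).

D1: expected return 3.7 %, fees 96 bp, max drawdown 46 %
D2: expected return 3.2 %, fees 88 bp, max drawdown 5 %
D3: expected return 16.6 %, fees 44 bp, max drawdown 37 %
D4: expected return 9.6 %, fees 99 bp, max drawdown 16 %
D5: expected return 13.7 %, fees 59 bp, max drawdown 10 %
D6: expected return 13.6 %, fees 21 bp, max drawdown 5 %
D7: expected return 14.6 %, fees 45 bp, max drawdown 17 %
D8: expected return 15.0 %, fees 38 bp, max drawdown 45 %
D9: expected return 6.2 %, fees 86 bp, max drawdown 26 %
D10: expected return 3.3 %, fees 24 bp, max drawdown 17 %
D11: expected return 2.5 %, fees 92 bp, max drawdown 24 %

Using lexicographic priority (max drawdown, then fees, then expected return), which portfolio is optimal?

D6

First minimize max drawdown: best is 5, kept {D2, D6}.
Then minimize fees: best is 21, kept {D6}.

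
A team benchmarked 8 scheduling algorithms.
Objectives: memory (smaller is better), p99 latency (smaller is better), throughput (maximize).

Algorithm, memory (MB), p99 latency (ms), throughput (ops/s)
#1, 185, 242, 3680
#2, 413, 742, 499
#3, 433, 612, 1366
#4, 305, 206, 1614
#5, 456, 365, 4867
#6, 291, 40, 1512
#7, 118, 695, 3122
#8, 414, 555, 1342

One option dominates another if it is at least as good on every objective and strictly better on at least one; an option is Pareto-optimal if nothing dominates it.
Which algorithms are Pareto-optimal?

#1, #4, #5, #6, #7

#1: not dominated.
#2: dominated by #1 (memory 185≤413, p99 latency 242≤742, throughput 3680≥499).
#3: dominated by #1 (memory 185≤433, p99 latency 242≤612, throughput 3680≥1366).
#4: not dominated.
#5: not dominated (best throughput).
#6: not dominated (best p99 latency).
#7: not dominated (best memory).
#8: dominated by #1 (memory 185≤414, p99 latency 242≤555, throughput 3680≥1342).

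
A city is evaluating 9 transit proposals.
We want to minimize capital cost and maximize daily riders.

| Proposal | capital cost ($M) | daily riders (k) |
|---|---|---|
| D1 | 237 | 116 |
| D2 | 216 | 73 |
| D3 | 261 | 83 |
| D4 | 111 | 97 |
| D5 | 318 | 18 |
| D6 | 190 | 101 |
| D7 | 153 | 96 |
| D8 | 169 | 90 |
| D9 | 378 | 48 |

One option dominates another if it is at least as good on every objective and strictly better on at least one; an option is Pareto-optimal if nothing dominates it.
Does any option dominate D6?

D1: worse on capital cost (237 vs 190).
D2: worse on capital cost (216 vs 190).
D3: worse on capital cost (261 vs 190).
D4: worse on daily riders (97 vs 101).
D5: worse on capital cost (318 vs 190).
D7: worse on daily riders (96 vs 101).
D8: worse on daily riders (90 vs 101).
D9: worse on capital cost (378 vs 190).
No option is at least as good as D6 on every objective and strictly better on one.

No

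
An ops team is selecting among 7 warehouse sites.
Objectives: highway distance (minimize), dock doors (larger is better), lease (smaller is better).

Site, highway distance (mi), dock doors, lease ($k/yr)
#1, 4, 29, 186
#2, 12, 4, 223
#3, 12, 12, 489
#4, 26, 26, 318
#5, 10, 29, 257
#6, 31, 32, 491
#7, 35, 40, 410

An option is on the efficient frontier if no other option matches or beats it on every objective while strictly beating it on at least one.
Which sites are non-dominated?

#1: not dominated (best highway distance).
#2: dominated by #1 (highway distance 4≤12, dock doors 29≥4, lease 186≤223).
#3: dominated by #1 (highway distance 4≤12, dock doors 29≥12, lease 186≤489).
#4: dominated by #1 (highway distance 4≤26, dock doors 29≥26, lease 186≤318).
#5: dominated by #1 (highway distance 4≤10, dock doors 29≥29, lease 186≤257).
#6: not dominated.
#7: not dominated (best dock doors).

#1, #6, #7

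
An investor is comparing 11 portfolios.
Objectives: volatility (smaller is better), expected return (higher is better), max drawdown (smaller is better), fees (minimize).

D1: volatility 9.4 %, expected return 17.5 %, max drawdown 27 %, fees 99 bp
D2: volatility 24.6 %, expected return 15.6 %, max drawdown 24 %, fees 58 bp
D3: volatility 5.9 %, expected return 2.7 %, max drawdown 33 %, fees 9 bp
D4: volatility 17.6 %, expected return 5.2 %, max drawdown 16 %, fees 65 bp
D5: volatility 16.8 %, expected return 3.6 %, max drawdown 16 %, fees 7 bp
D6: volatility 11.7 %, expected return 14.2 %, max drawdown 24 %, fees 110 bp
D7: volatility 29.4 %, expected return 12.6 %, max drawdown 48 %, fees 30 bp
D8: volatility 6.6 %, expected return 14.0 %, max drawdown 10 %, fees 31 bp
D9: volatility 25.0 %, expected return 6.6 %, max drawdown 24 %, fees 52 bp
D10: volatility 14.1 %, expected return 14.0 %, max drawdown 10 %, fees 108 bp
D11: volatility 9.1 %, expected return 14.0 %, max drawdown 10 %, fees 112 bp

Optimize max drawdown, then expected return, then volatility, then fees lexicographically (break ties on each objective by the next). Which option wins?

D8

First minimize max drawdown: best is 10, kept {D8, D10, D11}.
Then maximize expected return: best is 14.0, kept {D8, D10, D11}.
Then minimize volatility: best is 6.6, kept {D8}.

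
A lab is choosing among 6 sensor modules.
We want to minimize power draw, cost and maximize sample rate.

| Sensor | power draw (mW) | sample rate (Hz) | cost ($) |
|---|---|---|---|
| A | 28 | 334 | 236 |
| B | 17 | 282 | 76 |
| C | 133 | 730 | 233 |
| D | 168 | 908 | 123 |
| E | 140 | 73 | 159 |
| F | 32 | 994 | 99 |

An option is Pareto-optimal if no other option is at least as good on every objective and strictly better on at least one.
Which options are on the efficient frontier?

A, B, F

A: not dominated.
B: not dominated (best power draw).
C: dominated by F (power draw 32≤133, sample rate 994≥730, cost 99≤233).
D: dominated by F (power draw 32≤168, sample rate 994≥908, cost 99≤123).
E: dominated by B (power draw 17≤140, sample rate 282≥73, cost 76≤159).
F: not dominated (best sample rate).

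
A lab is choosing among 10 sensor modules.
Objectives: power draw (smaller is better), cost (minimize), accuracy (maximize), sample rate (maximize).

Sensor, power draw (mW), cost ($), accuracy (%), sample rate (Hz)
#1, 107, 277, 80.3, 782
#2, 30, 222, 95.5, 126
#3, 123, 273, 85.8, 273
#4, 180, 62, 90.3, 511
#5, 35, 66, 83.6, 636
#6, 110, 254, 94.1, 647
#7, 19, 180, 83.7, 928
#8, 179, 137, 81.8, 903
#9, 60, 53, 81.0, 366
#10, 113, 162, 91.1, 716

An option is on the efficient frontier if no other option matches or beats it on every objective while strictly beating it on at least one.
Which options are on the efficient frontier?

#1: dominated by #7 (power draw 19≤107, cost 180≤277, accuracy 83.7≥80.3, sample rate 928≥782).
#2: not dominated (best accuracy).
#3: dominated by #6 (power draw 110≤123, cost 254≤273, accuracy 94.1≥85.8, sample rate 647≥273).
#4: not dominated.
#5: not dominated.
#6: not dominated.
#7: not dominated (best power draw).
#8: not dominated.
#9: not dominated (best cost).
#10: not dominated.

#2, #4, #5, #6, #7, #8, #9, #10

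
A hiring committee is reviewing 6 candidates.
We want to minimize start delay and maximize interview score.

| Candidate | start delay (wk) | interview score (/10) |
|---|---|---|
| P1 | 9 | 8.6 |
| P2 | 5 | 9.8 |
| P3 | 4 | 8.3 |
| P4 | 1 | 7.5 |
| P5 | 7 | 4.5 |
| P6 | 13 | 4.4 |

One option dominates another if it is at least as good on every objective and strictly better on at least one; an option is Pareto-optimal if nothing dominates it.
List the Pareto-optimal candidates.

P1: dominated by P2 (start delay 5≤9, interview score 9.8≥8.6).
P2: not dominated (best interview score).
P3: not dominated.
P4: not dominated (best start delay).
P5: dominated by P2 (start delay 5≤7, interview score 9.8≥4.5).
P6: dominated by P1 (start delay 9≤13, interview score 8.6≥4.4).

P2, P3, P4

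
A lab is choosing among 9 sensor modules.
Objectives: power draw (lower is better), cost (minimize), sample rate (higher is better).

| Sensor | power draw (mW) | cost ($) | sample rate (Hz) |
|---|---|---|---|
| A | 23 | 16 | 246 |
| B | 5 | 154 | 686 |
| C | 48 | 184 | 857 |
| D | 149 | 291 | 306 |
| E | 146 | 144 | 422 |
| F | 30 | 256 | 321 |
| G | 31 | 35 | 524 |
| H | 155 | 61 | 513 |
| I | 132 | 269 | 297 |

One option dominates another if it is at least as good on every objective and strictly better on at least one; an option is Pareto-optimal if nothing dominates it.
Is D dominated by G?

G vs D: power draw 31≤149, cost 35≤291, sample rate 524≥306 — G is at least as good on every objective with at least one strict improvement.

Yes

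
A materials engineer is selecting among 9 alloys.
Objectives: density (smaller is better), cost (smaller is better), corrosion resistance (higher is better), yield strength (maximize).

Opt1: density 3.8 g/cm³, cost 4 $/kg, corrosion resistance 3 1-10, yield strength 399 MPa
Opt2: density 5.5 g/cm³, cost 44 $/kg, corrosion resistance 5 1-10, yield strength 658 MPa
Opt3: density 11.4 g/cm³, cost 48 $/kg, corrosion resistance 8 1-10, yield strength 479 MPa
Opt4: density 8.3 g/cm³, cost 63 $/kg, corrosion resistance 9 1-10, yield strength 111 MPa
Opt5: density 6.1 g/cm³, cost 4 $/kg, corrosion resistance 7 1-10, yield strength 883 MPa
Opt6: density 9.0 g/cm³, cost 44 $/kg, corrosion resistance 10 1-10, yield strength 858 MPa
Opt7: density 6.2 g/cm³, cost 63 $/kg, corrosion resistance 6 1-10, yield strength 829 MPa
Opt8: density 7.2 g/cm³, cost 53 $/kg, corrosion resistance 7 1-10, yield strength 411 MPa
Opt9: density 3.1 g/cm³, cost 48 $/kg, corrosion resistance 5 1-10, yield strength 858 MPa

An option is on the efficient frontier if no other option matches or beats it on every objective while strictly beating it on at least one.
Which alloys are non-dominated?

Opt1, Opt2, Opt4, Opt5, Opt6, Opt9

Opt1: not dominated.
Opt2: not dominated.
Opt3: dominated by Opt6 (density 9.0≤11.4, cost 44≤48, corrosion resistance 10≥8, yield strength 858≥479).
Opt4: not dominated.
Opt5: not dominated (best yield strength).
Opt6: not dominated (best corrosion resistance).
Opt7: dominated by Opt5 (density 6.1≤6.2, cost 4≤63, corrosion resistance 7≥6, yield strength 883≥829).
Opt8: dominated by Opt5 (density 6.1≤7.2, cost 4≤53, corrosion resistance 7≥7, yield strength 883≥411).
Opt9: not dominated (best density).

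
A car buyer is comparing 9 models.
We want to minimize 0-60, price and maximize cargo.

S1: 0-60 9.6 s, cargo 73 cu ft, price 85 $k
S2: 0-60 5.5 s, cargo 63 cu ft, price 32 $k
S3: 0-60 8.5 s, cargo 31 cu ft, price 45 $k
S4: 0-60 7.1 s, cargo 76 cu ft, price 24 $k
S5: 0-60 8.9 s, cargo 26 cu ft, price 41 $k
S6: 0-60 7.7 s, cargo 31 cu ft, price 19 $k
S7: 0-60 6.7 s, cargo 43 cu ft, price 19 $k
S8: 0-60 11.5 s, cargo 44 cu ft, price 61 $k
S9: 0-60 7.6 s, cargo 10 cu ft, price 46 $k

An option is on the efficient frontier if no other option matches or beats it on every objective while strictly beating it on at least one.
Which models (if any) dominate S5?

S2: 0-60 5.5≤8.9, cargo 63≥26, price 32≤41 — dominates S5.
S4: 0-60 7.1≤8.9, cargo 76≥26, price 24≤41 — dominates S5.
S6: 0-60 7.7≤8.9, cargo 31≥26, price 19≤41 — dominates S5.
S7: 0-60 6.7≤8.9, cargo 43≥26, price 19≤41 — dominates S5.
Others (S1, S3, S8, S9) are each worse than S5 on at least one objective.

S2, S4, S6, S7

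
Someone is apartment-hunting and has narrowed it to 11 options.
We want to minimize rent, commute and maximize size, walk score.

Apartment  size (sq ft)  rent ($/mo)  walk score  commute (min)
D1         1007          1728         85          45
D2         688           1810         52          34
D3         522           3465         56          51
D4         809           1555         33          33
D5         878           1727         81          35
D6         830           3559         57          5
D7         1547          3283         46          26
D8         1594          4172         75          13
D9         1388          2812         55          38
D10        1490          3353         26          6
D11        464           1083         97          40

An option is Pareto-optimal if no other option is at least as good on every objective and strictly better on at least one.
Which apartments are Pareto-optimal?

D1: not dominated.
D2: not dominated.
D3: dominated by D1 (size 1007≥522, rent 1728≤3465, walk score 85≥56, commute 45≤51).
D4: not dominated.
D5: not dominated.
D6: not dominated (best commute).
D7: not dominated.
D8: not dominated (best size).
D9: not dominated.
D10: not dominated.
D11: not dominated (best rent).

D1, D2, D4, D5, D6, D7, D8, D9, D10, D11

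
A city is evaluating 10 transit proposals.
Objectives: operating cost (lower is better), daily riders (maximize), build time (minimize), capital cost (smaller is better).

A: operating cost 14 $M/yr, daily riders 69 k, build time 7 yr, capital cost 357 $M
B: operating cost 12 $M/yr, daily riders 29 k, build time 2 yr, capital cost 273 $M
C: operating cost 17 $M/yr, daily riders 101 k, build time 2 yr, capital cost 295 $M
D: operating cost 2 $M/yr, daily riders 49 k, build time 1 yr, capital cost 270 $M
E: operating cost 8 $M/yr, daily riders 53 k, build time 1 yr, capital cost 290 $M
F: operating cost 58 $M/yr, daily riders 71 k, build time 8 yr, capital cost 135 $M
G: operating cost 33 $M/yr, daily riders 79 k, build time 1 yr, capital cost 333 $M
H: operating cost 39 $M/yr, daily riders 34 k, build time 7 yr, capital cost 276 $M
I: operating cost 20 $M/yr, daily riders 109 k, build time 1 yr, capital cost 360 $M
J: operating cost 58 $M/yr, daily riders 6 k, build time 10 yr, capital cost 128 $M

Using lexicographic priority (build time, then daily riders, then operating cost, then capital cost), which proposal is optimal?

I

First minimize build time: best is 1, kept {D, E, G, I}.
Then maximize daily riders: best is 109, kept {I}.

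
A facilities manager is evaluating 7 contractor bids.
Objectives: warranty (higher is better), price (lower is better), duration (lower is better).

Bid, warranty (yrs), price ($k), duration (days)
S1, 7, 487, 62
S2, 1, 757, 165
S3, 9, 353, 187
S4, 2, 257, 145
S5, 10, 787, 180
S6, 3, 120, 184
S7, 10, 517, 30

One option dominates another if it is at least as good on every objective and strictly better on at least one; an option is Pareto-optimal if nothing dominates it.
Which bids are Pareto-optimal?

S1: not dominated.
S2: dominated by S1 (warranty 7≥1, price 487≤757, duration 62≤165).
S3: not dominated.
S4: not dominated.
S5: dominated by S7 (warranty 10≥10, price 517≤787, duration 30≤180).
S6: not dominated (best price).
S7: not dominated (best duration).

S1, S3, S4, S6, S7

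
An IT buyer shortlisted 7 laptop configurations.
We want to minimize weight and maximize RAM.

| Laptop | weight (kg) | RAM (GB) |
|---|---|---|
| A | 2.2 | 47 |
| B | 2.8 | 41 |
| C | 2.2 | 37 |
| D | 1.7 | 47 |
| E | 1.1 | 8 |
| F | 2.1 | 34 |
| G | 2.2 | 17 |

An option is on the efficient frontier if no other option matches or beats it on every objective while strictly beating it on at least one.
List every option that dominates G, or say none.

A: weight 2.2≤2.2, RAM 47≥17 — dominates G.
C: weight 2.2≤2.2, RAM 37≥17 — dominates G.
D: weight 1.7≤2.2, RAM 47≥17 — dominates G.
F: weight 2.1≤2.2, RAM 34≥17 — dominates G.
Others (B, E) are each worse than G on at least one objective.

A, C, D, F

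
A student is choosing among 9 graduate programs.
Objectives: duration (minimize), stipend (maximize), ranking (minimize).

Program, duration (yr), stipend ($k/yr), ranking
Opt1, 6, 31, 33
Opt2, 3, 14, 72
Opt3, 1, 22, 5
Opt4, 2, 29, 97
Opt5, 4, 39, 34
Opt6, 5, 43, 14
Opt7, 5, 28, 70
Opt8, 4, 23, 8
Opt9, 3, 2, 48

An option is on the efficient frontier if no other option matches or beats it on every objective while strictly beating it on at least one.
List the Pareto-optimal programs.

Opt3, Opt4, Opt5, Opt6, Opt8

Opt1: dominated by Opt6 (duration 5≤6, stipend 43≥31, ranking 14≤33).
Opt2: dominated by Opt3 (duration 1≤3, stipend 22≥14, ranking 5≤72).
Opt3: not dominated (best duration).
Opt4: not dominated.
Opt5: not dominated.
Opt6: not dominated (best stipend).
Opt7: dominated by Opt5 (duration 4≤5, stipend 39≥28, ranking 34≤70).
Opt8: not dominated.
Opt9: dominated by Opt3 (duration 1≤3, stipend 22≥2, ranking 5≤48).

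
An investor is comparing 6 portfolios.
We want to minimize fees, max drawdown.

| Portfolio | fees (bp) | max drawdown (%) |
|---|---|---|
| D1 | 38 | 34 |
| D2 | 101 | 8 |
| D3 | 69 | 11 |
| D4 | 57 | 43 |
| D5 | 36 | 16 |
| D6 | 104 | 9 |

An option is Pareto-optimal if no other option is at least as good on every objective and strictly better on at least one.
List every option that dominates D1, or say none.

D5: fees 36≤38, max drawdown 16≤34 — dominates D1.
Others (D2, D3, D4, D6) are each worse than D1 on at least one objective.

D5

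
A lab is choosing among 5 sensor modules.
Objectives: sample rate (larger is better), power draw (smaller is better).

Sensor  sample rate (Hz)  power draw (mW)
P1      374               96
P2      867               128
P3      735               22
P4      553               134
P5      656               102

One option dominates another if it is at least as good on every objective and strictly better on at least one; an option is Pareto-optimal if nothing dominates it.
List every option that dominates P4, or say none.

P2: sample rate 867≥553, power draw 128≤134 — dominates P4.
P3: sample rate 735≥553, power draw 22≤134 — dominates P4.
P5: sample rate 656≥553, power draw 102≤134 — dominates P4.
Others (P1) are each worse than P4 on at least one objective.

P2, P3, P5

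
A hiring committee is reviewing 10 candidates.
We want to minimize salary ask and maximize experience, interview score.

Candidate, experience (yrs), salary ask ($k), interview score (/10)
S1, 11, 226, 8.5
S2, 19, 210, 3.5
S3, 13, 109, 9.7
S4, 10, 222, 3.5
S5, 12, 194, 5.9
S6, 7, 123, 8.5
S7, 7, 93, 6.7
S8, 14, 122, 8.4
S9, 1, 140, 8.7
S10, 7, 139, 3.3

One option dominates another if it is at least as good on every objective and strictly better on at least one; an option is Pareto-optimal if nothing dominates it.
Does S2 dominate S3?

No

S2 vs S3: S2 is worse on salary ask (210 vs 109), so it does not dominate S3.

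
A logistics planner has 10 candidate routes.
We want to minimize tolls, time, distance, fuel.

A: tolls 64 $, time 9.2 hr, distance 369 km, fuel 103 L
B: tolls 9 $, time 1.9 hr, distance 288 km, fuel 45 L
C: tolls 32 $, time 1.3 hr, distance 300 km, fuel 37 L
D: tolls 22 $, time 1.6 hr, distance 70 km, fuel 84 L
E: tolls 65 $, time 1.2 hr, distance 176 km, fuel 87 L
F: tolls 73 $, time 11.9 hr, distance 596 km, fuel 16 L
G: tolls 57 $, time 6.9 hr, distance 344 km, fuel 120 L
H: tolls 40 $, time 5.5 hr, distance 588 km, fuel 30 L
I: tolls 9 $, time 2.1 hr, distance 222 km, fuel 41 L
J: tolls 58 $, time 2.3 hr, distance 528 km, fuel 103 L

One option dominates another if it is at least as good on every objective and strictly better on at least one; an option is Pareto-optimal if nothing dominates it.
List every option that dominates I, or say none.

A: worse on tolls (64 vs 9).
B: worse on distance (288 vs 222).
C: worse on tolls (32 vs 9).
D: worse on tolls (22 vs 9).
E: worse on tolls (65 vs 9).
F: worse on tolls (73 vs 9).
G: worse on tolls (57 vs 9).
H: worse on tolls (40 vs 9).
J: worse on tolls (58 vs 9).
No option dominates I.

none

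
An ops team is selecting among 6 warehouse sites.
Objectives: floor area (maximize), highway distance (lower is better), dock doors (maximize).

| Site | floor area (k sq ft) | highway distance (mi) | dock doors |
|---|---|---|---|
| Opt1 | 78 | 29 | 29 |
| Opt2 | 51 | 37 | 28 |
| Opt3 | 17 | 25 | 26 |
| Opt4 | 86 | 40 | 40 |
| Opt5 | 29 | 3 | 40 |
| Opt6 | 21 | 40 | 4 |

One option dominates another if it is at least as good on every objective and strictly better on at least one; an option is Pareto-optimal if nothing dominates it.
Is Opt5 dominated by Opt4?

No

Opt4 vs Opt5: Opt4 is worse on highway distance (40 vs 3), so it does not dominate Opt5.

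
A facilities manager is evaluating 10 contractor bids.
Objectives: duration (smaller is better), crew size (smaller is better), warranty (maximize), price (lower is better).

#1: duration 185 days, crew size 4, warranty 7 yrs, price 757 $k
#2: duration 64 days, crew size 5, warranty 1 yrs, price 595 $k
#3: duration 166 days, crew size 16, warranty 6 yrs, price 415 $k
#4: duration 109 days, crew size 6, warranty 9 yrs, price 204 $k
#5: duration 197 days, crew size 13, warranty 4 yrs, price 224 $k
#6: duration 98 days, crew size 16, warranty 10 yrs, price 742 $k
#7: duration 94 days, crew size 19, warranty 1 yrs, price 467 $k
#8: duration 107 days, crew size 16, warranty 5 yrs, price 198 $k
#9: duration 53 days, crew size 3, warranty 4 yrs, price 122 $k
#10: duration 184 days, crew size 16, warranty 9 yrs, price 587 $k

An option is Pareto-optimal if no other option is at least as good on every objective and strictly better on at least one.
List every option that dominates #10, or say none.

#4: duration 109≤184, crew size 6≤16, warranty 9≥9, price 204≤587 — dominates #10.
Others (#1, #2, #3, #5, #6, #7, #8, #9) are each worse than #10 on at least one objective.

#4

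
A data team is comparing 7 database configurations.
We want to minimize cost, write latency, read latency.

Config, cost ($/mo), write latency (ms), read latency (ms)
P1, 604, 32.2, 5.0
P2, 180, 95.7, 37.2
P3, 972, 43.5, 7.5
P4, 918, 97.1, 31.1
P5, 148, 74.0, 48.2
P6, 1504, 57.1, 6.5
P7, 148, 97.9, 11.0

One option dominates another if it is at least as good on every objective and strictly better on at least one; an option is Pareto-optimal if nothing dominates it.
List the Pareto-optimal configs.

P1: not dominated (best write latency).
P2: not dominated.
P3: dominated by P1 (cost 604≤972, write latency 32.2≤43.5, read latency 5.0≤7.5).
P4: dominated by P1 (cost 604≤918, write latency 32.2≤97.1, read latency 5.0≤31.1).
P5: not dominated.
P6: dominated by P1 (cost 604≤1504, write latency 32.2≤57.1, read latency 5.0≤6.5).
P7: not dominated.

P1, P2, P5, P7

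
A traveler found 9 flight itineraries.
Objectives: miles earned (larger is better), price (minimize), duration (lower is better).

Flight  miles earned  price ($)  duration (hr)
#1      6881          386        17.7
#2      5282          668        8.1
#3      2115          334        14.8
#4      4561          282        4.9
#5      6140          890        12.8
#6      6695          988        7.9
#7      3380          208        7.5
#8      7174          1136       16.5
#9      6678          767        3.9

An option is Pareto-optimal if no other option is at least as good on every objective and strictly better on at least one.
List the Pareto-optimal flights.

#1: not dominated.
#2: not dominated.
#3: dominated by #4 (miles earned 4561≥2115, price 282≤334, duration 4.9≤14.8).
#4: not dominated.
#5: dominated by #9 (miles earned 6678≥6140, price 767≤890, duration 3.9≤12.8).
#6: not dominated.
#7: not dominated (best price).
#8: not dominated (best miles earned).
#9: not dominated (best duration).

#1, #2, #4, #6, #7, #8, #9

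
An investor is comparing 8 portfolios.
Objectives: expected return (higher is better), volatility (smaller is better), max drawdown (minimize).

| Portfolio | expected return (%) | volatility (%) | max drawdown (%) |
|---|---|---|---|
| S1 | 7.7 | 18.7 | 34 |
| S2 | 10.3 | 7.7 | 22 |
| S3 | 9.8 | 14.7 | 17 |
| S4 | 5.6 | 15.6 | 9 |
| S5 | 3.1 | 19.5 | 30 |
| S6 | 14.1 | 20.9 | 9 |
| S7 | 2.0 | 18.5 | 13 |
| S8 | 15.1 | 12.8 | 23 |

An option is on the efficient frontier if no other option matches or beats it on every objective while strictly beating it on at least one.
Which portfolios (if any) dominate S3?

S1: worse on expected return (7.7 vs 9.8).
S2: worse on max drawdown (22 vs 17).
S4: worse on expected return (5.6 vs 9.8).
S5: worse on expected return (3.1 vs 9.8).
S6: worse on volatility (20.9 vs 14.7).
S7: worse on expected return (2.0 vs 9.8).
S8: worse on max drawdown (23 vs 17).
No option dominates S3.

none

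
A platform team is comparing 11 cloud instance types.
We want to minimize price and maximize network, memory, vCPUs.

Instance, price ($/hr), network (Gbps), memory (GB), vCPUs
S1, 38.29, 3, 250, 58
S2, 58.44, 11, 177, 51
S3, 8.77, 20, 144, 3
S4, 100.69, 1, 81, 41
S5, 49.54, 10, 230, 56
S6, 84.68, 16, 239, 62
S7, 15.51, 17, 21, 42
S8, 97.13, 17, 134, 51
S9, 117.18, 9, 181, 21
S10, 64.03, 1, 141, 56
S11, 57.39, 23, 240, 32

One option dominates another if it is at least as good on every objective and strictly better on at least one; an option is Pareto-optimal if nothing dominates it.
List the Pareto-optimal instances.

S1, S2, S3, S5, S6, S7, S8, S11

S1: not dominated (best memory).
S2: not dominated.
S3: not dominated (best price).
S4: dominated by S1 (price 38.29≤100.69, network 3≥1, memory 250≥81, vCPUs 58≥41).
S5: not dominated.
S6: not dominated (best vCPUs).
S7: not dominated.
S8: not dominated.
S9: dominated by S5 (price 49.54≤117.18, network 10≥9, memory 230≥181, vCPUs 56≥21).
S10: dominated by S1 (price 38.29≤64.03, network 3≥1, memory 250≥141, vCPUs 58≥56).
S11: not dominated (best network).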